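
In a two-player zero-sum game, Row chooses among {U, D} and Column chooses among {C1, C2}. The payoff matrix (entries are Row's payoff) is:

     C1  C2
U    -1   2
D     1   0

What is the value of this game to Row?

Row minima: U → -1, D → 0; maximin = 0.
Column maxima: C1 → 1, C2 → 2; minimax = 1.
0 ≠ 1, so there is no saddle point; optimal play is mixed.
Let Row play U with probability p. Expected payoff against C1: (-1)p + 1(1−p) = −2p + 1; against C2: 2p + 0(1−p) = 2p.
Setting these equal: −2p + 1 = 2p ⇒ −4p = -1 ⇒ p = 1/4, and the value is (-2)·(1/4) + 1 = 1/2.
For Column: with q = P(C1), equating U's and D's payoffs gives −3q + 2 = q ⇒ q = 1/2.

1/2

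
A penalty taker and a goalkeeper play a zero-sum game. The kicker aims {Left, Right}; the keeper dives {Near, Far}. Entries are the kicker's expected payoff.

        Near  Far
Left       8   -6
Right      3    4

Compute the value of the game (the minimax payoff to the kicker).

Row minima: Left → -6, Right → 3; maximin = 3.
Column maxima: Near → 8, Far → 4; minimax = 4.
3 ≠ 4, so there is no saddle point; optimal play is mixed.
Let the kicker play Left with probability p. Expected payoff against Near: 8p + 3(1−p) = 5p + 3; against Far: (-6)p + 4(1−p) = −10p + 4.
Setting these equal: 5p + 3 = −10p + 4 ⇒ 15p = 1 ⇒ p = 1/15, and the value is (5)·(1/15) + 3 = 10/3.
For the keeper: with q = P(Near), equating Left's and Right's payoffs gives 14q − 6 = −q + 4 ⇒ q = 2/3.

10/3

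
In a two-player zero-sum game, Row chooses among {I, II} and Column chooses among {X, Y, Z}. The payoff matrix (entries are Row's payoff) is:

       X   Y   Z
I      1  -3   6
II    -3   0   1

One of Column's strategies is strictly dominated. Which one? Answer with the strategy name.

X holds Row's payoff strictly below Z in every row: 1 < 6, -3 < 1.
So Z is strictly dominated for Column.

Z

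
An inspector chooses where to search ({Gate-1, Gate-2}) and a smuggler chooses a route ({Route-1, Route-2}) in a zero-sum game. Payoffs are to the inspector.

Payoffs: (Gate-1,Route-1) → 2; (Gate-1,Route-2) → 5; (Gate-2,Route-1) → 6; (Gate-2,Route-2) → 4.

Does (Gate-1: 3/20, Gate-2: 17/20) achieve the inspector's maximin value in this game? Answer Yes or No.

Against Route-1 this mix gives (3/20)·2 + (17/20)·6 = 27/5.
Against Route-2 this mix gives (3/20)·5 + (17/20)·4 = 83/20.
The smuggler will play Route-2, holding the inspector to 83/20. Shifting weight toward the row that does better against Route-2 would raise this floor (the equalizing mix achieves 22/5 against both Route-2 and Route-1), so the proposed strategy is not optimal.

No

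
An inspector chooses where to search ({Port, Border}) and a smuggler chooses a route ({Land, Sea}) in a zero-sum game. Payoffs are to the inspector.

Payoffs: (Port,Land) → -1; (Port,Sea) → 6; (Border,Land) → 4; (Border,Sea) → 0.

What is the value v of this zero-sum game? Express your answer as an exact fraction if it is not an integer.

24/11

Row minima: Port → -1, Border → 0; maximin = 0.
Column maxima: Land → 4, Sea → 6; minimax = 4.
0 ≠ 4, so there is no saddle point; optimal play is mixed.
Let the inspector play Port with probability p. Expected payoff against Land: (-1)p + 4(1−p) = −5p + 4; against Sea: 6p + 0(1−p) = 6p.
Setting these equal: −5p + 4 = 6p ⇒ −11p = -4 ⇒ p = 4/11, and the value is (-5)·(4/11) + 4 = 24/11.
For the smuggler: with q = P(Land), equating Port's and Border's payoffs gives −7q + 6 = 4q ⇒ q = 6/11.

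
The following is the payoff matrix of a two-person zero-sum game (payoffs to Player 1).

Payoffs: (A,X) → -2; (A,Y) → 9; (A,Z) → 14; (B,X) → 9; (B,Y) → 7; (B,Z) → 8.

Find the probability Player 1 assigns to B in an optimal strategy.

Row minima: A → -2, B → 7; maximin = 7.
Column maxima: X → 9, Y → 9, Z → 14; minimax = 9.
7 ≠ 9, so there is no saddle point; optimal play is mixed.
Z is strictly dominated by Y (it gives Player 1 strictly more in every row), so Player 2 never plays it.
On the remaining 2×2 (A, B vs X, Y):
Let Player 1 play A with probability p. Expected payoff against X: (-2)p + 9(1−p) = −11p + 9; against Y: 9p + 7(1−p) = 2p + 7.
Setting these equal: −11p + 9 = 2p + 7 ⇒ −13p = -2 ⇒ p = 2/13, and the value is (-11)·(2/13) + 9 = 95/13.
For Player 2: with q = P(X), equating A's and B's payoffs gives −11q + 9 = 2q + 7 ⇒ q = 2/13.

11/13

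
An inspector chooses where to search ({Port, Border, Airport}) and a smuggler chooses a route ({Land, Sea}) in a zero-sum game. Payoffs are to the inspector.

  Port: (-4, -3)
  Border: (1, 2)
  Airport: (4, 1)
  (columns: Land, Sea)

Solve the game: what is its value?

7/4

Row minima: Port → -4, Border → 1, Airport → 1; maximin = 1.
Column maxima: Land → 4, Sea → 2; minimax = 2.
1 ≠ 2, so there is no saddle point; optimal play is mixed.
Port is strictly dominated by Border, so the inspector never plays it.
On the remaining 2×2 (Border, Airport vs Land, Sea):
Let the inspector play Border with probability p. Expected payoff against Land: 1p + 4(1−p) = −3p + 4; against Sea: 2p + 1(1−p) = p + 1.
Setting these equal: −3p + 4 = p + 1 ⇒ −4p = -3 ⇒ p = 3/4, and the value is (-3)·(3/4) + 4 = 7/4.
For the smuggler: with q = P(Land), equating Border's and Airport's payoffs gives −q + 2 = 3q + 1 ⇒ q = 1/4.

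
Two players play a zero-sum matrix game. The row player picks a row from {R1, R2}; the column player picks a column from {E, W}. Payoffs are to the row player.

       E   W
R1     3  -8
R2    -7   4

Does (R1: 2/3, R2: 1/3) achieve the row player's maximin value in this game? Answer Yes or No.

No

Against E this mix gives (2/3)·3 + (1/3)·(-7) = -1/3.
Against W this mix gives (2/3)·(-8) + (1/3)·4 = -4.
The column player will play W, holding the row player to -4. Shifting weight toward the row that does better against W would raise this floor (the equalizing mix achieves -2 against both W and E), so the proposed strategy is not optimal.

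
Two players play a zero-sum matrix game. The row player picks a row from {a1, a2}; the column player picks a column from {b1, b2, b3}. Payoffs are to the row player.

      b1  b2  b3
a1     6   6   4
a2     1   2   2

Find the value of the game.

Row minima: a1 → 4, a2 → 1; maximin = 4.
Column maxima: b1 → 6, b2 → 6, b3 → 4; minimax = 4.
Since maximin = minimax = 4, there is a saddle point and the value is 4.

4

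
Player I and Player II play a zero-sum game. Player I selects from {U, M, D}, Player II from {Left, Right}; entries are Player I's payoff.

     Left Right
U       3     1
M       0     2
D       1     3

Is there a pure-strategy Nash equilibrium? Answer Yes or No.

Row minima: U → 1, M → 0, D → 1; maximin = 1.
Column maxima: Left → 3, Right → 3; minimax = 3.
1 ≠ 3, so no pure-strategy equilibrium exists.

No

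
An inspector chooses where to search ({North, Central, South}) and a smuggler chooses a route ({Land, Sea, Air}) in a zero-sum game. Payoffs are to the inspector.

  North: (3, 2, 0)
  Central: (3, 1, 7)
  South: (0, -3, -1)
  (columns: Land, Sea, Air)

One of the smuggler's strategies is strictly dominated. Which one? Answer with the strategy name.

Land

Sea holds the inspector's payoff strictly below Land in every row: 2 < 3, 1 < 3, -3 < 0.
So Land is strictly dominated for the smuggler.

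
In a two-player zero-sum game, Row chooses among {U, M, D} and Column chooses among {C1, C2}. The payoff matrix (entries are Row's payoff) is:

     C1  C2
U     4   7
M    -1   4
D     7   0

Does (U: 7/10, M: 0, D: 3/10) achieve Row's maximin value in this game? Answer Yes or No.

Against C1 this mix gives (7/10)·4 + (3/10)·7 = 49/10.
Against C2 this mix gives (7/10)·7 + (3/10)·0 = 49/10.
All of Column's active replies (C1, C2) yield 49/10, and no column does worse for Row. The mix makes Column indifferent and guarantees 49/10, so it is optimal.

Yes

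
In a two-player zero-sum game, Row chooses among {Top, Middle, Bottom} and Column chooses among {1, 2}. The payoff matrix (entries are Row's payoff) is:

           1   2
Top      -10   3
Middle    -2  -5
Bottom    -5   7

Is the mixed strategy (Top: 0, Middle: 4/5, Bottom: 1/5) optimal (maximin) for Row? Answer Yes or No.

Yes

Against 1 this mix gives (4/5)·(-2) + (1/5)·(-5) = -13/5.
Against 2 this mix gives (4/5)·(-5) + (1/5)·7 = -13/5.
All of Column's active replies (1, 2) yield -13/5, and no column does worse for Row. The mix makes Column indifferent and guarantees -13/5, so it is optimal.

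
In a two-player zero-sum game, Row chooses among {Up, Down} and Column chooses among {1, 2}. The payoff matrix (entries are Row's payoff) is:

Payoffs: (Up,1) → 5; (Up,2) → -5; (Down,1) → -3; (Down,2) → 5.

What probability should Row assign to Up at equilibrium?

Row minima: Up → -5, Down → -3; maximin = -3.
Column maxima: 1 → 5, 2 → 5; minimax = 5.
-3 ≠ 5, so there is no saddle point; optimal play is mixed.
Let Row play Up with probability p. Expected payoff against 1: 5p + (-3)(1−p) = 8p − 3; against 2: (-5)p + 5(1−p) = −10p + 5.
Setting these equal: 8p − 3 = −10p + 5 ⇒ 18p = 8 ⇒ p = 4/9, and the value is (8)·(4/9) − 3 = 5/9.
For Column: with q = P(1), equating Up's and Down's payoffs gives 10q − 5 = −8q + 5 ⇒ q = 5/9.

4/9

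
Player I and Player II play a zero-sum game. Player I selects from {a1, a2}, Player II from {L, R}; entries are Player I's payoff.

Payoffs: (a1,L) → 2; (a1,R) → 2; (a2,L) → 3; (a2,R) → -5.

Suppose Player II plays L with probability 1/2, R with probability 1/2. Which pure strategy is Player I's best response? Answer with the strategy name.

a1

Expected payoff of a1: (1/2)·2 + (1/2)·2 = 2.
Expected payoff of a2: (1/2)·3 + (1/2)·(-5) = -1.
The largest is 2, so Player I's best response is a1.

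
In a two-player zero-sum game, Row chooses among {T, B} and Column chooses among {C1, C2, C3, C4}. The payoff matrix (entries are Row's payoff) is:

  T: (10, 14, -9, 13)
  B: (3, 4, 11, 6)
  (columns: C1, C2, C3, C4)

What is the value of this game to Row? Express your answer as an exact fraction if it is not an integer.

137/27

Row minima: T → -9, B → 3; maximin = 3.
Column maxima: C1 → 10, C2 → 14, C3 → 11, C4 → 13; minimax = 10.
3 ≠ 10, so there is no saddle point; optimal play is mixed.
C2 is strictly dominated by C1 (it gives Row strictly more in every row), so Column never plays it.
C4 is strictly dominated by C1 (it gives Row strictly more in every row), so Column never plays it.
On the remaining 2×2 (T, B vs C1, C3):
Let Row play T with probability p. Expected payoff against C1: 10p + 3(1−p) = 7p + 3; against C3: (-9)p + 11(1−p) = −20p + 11.
Setting these equal: 7p + 3 = −20p + 11 ⇒ 27p = 8 ⇒ p = 8/27, and the value is (7)·(8/27) + 3 = 137/27.
For Column: with q = P(C1), equating T's and B's payoffs gives 19q − 9 = −8q + 11 ⇒ q = 20/27.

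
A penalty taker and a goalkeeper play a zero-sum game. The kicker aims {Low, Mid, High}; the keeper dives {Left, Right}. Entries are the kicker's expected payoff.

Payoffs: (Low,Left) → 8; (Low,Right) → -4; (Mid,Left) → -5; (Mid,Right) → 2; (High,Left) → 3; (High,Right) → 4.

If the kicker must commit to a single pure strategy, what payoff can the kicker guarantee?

Row minima: Low → -4, Mid → -5, High → 3.
The best of these is 3.

3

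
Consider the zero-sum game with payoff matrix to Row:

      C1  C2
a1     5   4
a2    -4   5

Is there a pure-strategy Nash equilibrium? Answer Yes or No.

Row minima: a1 → 4, a2 → -4; maximin = 4.
Column maxima: C1 → 5, C2 → 5; minimax = 5.
4 ≠ 5, so no pure-strategy equilibrium exists.

No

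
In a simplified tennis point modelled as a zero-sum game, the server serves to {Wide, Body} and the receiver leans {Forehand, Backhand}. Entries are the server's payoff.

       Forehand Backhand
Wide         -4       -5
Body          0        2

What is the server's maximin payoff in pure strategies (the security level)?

0

Row minima: Wide → -5, Body → 0.
The best of these is 0.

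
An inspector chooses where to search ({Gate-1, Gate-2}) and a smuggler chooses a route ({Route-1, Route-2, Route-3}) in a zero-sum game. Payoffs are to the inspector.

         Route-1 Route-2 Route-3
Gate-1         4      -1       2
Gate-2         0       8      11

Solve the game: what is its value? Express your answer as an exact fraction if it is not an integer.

32/13

Row minima: Gate-1 → -1, Gate-2 → 0; maximin = 0.
Column maxima: Route-1 → 4, Route-2 → 8, Route-3 → 11; minimax = 4.
0 ≠ 4, so there is no saddle point; optimal play is mixed.
Route-3 is strictly dominated by Route-2 (it gives the inspector strictly more in every row), so the smuggler never plays it.
On the remaining 2×2 (Gate-1, Gate-2 vs Route-1, Route-2):
Let the inspector play Gate-1 with probability p. Expected payoff against Route-1: 4p + 0(1−p) = 4p; against Route-2: (-1)p + 8(1−p) = −9p + 8.
Setting these equal: 4p = −9p + 8 ⇒ 13p = 8 ⇒ p = 8/13, and the value is (4)·(8/13) = 32/13.
For the smuggler: with q = P(Route-1), equating Gate-1's and Gate-2's payoffs gives 5q − 1 = −8q + 8 ⇒ q = 9/13.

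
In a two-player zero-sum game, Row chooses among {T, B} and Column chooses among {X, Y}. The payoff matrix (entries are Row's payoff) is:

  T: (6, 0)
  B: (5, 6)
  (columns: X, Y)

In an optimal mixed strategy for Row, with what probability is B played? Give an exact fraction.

6/7

Row minima: T → 0, B → 5; maximin = 5.
Column maxima: X → 6, Y → 6; minimax = 6.
5 ≠ 6, so there is no saddle point; optimal play is mixed.
Let Row play T with probability p. Expected payoff against X: 6p + 5(1−p) = p + 5; against Y: 0p + 6(1−p) = −6p + 6.
Setting these equal: p + 5 = −6p + 6 ⇒ 7p = 1 ⇒ p = 1/7, and the value is (1)·(1/7) + 5 = 36/7.
For Column: with q = P(X), equating T's and B's payoffs gives 6q = −q + 6 ⇒ q = 6/7.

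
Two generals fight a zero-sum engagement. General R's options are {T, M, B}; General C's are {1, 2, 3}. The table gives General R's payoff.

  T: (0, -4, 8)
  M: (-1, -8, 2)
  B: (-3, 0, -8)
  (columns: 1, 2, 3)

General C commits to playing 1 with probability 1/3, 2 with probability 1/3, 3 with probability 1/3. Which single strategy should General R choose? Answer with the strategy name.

T

Expected payoff of T: (1/3)·0 + (1/3)·(-4) + (1/3)·8 = 4/3.
Expected payoff of M: (1/3)·(-1) + (1/3)·(-8) + (1/3)·2 = -7/3.
Expected payoff of B: (1/3)·(-3) + (1/3)·0 + (1/3)·(-8) = -11/3.
The largest is 4/3, so General R's best response is T.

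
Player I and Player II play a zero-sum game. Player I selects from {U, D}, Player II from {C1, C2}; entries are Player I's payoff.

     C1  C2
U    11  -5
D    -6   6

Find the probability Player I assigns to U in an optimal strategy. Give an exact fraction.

3/7

Row minima: U → -5, D → -6; maximin = -5.
Column maxima: C1 → 11, C2 → 6; minimax = 6.
-5 ≠ 6, so there is no saddle point; optimal play is mixed.
Let Player I play U with probability p. Expected payoff against C1: 11p + (-6)(1−p) = 17p − 6; against C2: (-5)p + 6(1−p) = −11p + 6.
Setting these equal: 17p − 6 = −11p + 6 ⇒ 28p = 12 ⇒ p = 3/7, and the value is (17)·(3/7) − 6 = 9/7.
For Player II: with q = P(C1), equating U's and D's payoffs gives 16q − 5 = −12q + 6 ⇒ q = 11/28.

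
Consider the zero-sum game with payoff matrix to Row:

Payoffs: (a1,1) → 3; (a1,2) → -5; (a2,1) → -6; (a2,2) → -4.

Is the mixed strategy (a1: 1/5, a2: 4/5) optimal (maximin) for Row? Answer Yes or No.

Yes

Against 1 this mix gives (1/5)·3 + (4/5)·(-6) = -21/5.
Against 2 this mix gives (1/5)·(-5) + (4/5)·(-4) = -21/5.
All of Column's active replies (1, 2) yield -21/5, and no column does worse for Row. The mix makes Column indifferent and guarantees -21/5, so it is optimal.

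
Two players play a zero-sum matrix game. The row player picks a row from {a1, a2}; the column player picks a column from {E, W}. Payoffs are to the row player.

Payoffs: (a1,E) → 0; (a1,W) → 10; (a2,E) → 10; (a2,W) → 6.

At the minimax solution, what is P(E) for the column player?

Row minima: a1 → 0, a2 → 6; maximin = 6.
Column maxima: E → 10, W → 10; minimax = 10.
6 ≠ 10, so there is no saddle point; optimal play is mixed.
Let the row player play a1 with probability p. Expected payoff against E: 0p + 10(1−p) = −10p + 10; against W: 10p + 6(1−p) = 4p + 6.
Setting these equal: −10p + 10 = 4p + 6 ⇒ −14p = -4 ⇒ p = 2/7, and the value is (-10)·(2/7) + 10 = 50/7.
For the column player: with q = P(E), equating a1's and a2's payoffs gives −10q + 10 = 4q + 6 ⇒ q = 2/7.

2/7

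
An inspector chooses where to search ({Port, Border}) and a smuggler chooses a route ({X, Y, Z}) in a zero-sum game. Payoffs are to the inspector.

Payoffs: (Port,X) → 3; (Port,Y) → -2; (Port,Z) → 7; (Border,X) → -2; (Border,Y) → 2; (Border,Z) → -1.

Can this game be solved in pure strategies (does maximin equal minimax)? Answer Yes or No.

No

Row minima: Port → -2, Border → -2; maximin = -2.
Column maxima: X → 3, Y → 2, Z → 7; minimax = 2.
-2 ≠ 2, so no pure-strategy equilibrium exists.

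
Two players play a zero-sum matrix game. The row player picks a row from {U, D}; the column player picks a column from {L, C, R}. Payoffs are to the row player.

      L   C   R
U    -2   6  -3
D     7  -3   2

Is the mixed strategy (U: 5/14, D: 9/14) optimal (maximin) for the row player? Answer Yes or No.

Against L this mix gives (5/14)·(-2) + (9/14)·7 = 53/14.
Against C this mix gives (5/14)·6 + (9/14)·(-3) = 3/14.
Against R this mix gives (5/14)·(-3) + (9/14)·2 = 3/14.
All of the column player's active replies (C, R) yield 3/14, and no column does worse for the row player. The mix makes the column player indifferent and guarantees 3/14, so it is optimal.

Yes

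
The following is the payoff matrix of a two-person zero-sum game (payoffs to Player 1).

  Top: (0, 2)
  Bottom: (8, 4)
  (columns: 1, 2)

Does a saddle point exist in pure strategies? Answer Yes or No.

Yes

Row minima: Top → 0, Bottom → 4; maximin = 4.
Column maxima: 1 → 8, 2 → 4; minimax = 4.
maximin = minimax = 4, so a saddle point exists.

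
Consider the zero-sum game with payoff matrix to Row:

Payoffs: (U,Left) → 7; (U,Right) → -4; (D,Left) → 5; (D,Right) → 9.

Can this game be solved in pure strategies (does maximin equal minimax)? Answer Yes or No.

Row minima: U → -4, D → 5; maximin = 5.
Column maxima: Left → 7, Right → 9; minimax = 7.
5 ≠ 7, so no pure-strategy equilibrium exists.

No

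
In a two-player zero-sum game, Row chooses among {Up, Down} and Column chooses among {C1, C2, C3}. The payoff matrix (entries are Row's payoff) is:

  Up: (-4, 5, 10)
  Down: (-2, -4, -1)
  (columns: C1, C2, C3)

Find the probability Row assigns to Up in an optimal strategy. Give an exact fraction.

Row minima: Up → -4, Down → -4; maximin = -4.
Column maxima: C1 → -2, C2 → 5, C3 → 10; minimax = -2.
-4 ≠ -2, so there is no saddle point; optimal play is mixed.
C3 is strictly dominated by C1 (it gives Row strictly more in every row), so Column never plays it.
On the remaining 2×2 (Up, Down vs C1, C2):
Let Row play Up with probability p. Expected payoff against C1: (-4)p + (-2)(1−p) = −2p − 2; against C2: 5p + (-4)(1−p) = 9p − 4.
Setting these equal: −2p − 2 = 9p − 4 ⇒ −11p = -2 ⇒ p = 2/11, and the value is (-2)·(2/11) − 2 = -26/11.
For Column: with q = P(C1), equating Up's and Down's payoffs gives −9q + 5 = 2q − 4 ⇒ q = 9/11.

2/11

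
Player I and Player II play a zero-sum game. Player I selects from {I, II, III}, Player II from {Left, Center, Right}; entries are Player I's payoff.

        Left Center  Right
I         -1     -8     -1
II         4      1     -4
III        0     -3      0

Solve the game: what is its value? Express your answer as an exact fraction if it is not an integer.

Row minima: I → -8, II → -4, III → -3; maximin = -3.
Column maxima: Left → 4, Center → 1, Right → 0; minimax = 0.
-3 ≠ 0, so there is no saddle point; optimal play is mixed.
I is strictly dominated by III, so Player I never plays it.
Left is strictly dominated by Center (it gives Player I strictly more in every row), so Player II never plays it.
On the remaining 2×2 (II, III vs Center, Right):
Let Player I play II with probability p. Expected payoff against Center: 1p + (-3)(1−p) = 4p − 3; against Right: (-4)p + 0(1−p) = −4p.
Setting these equal: 4p − 3 = −4p ⇒ 8p = 3 ⇒ p = 3/8, and the value is (4)·(3/8) − 3 = -3/2.
For Player II: with q = P(Center), equating II's and III's payoffs gives 5q − 4 = −3q ⇒ q = 1/2.

-3/2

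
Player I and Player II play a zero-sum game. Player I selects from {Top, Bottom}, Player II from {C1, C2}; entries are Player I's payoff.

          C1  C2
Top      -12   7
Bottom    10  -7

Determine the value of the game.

-7/18

Row minima: Top → -12, Bottom → -7; maximin = -7.
Column maxima: C1 → 10, C2 → 7; minimax = 7.
-7 ≠ 7, so there is no saddle point; optimal play is mixed.
Let Player I play Top with probability p. Expected payoff against C1: (-12)p + 10(1−p) = −22p + 10; against C2: 7p + (-7)(1−p) = 14p − 7.
Setting these equal: −22p + 10 = 14p − 7 ⇒ −36p = -17 ⇒ p = 17/36, and the value is (-22)·(17/36) + 10 = -7/18.
For Player II: with q = P(C1), equating Top's and Bottom's payoffs gives −19q + 7 = 17q − 7 ⇒ q = 7/18.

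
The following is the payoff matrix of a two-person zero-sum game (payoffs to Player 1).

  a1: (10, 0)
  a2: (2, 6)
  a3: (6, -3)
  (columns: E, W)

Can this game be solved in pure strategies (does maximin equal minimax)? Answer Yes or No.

No

Row minima: a1 → 0, a2 → 2, a3 → -3; maximin = 2.
Column maxima: E → 10, W → 6; minimax = 6.
2 ≠ 6, so no pure-strategy equilibrium exists.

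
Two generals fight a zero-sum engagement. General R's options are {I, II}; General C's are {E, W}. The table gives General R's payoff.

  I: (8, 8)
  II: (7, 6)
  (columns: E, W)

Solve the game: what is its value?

Row minima: I → 8, II → 6; maximin = 8.
Column maxima: E → 8, W → 8; minimax = 8.
Since maximin = minimax = 8, there is a saddle point and the value is 8.

8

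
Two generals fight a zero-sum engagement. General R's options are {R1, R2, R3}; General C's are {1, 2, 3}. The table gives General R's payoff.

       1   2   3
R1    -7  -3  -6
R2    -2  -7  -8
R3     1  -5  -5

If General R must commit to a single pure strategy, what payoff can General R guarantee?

-5

Row minima: R1 → -7, R2 → -8, R3 → -5.
The best of these is -5.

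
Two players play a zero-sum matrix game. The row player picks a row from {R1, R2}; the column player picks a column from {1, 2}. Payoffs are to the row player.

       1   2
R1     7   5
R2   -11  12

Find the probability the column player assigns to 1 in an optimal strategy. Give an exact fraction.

Row minima: R1 → 5, R2 → -11; maximin = 5.
Column maxima: 1 → 7, 2 → 12; minimax = 7.
5 ≠ 7, so there is no saddle point; optimal play is mixed.
Let the row player play R1 with probability p. Expected payoff against 1: 7p + (-11)(1−p) = 18p − 11; against 2: 5p + 12(1−p) = −7p + 12.
Setting these equal: 18p − 11 = −7p + 12 ⇒ 25p = 23 ⇒ p = 23/25, and the value is (18)·(23/25) − 11 = 139/25.
For the column player: with q = P(1), equating R1's and R2's payoffs gives 2q + 5 = −23q + 12 ⇒ q = 7/25.

7/25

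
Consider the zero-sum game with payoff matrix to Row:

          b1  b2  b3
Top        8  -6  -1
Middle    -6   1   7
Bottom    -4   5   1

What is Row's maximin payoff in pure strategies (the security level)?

Row minima: Top → -6, Middle → -6, Bottom → -4.
The best of these is -4.

-4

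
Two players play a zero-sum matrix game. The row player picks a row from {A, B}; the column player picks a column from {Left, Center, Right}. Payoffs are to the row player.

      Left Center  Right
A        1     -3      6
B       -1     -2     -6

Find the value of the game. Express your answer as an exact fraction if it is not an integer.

-30/13

Row minima: A → -3, B → -6; maximin = -3.
Column maxima: Left → 1, Center → -2, Right → 6; minimax = -2.
-3 ≠ -2, so there is no saddle point; optimal play is mixed.
Left is strictly dominated by Center (it gives the row player strictly more in every row), so the column player never plays it.
On the remaining 2×2 (A, B vs Center, Right):
Let the row player play A with probability p. Expected payoff against Center: (-3)p + (-2)(1−p) = −p − 2; against Right: 6p + (-6)(1−p) = 12p − 6.
Setting these equal: −p − 2 = 12p − 6 ⇒ −13p = -4 ⇒ p = 4/13, and the value is (-1)·(4/13) − 2 = -30/13.
For the column player: with q = P(Center), equating A's and B's payoffs gives −9q + 6 = 4q − 6 ⇒ q = 12/13.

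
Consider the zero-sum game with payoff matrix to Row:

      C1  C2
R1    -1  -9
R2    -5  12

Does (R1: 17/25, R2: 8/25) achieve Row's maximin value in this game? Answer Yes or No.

Against C1 this mix gives (17/25)·(-1) + (8/25)·(-5) = -57/25.
Against C2 this mix gives (17/25)·(-9) + (8/25)·12 = -57/25.
All of Column's active replies (C1, C2) yield -57/25, and no column does worse for Row. The mix makes Column indifferent and guarantees -57/25, so it is optimal.

Yes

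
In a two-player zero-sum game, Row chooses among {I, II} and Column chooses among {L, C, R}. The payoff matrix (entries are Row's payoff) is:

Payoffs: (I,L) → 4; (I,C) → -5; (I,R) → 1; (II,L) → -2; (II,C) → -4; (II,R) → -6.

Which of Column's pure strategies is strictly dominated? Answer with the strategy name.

L

C holds Row's payoff strictly below L in every row: -5 < 4, -4 < -2.
So L is strictly dominated for Column.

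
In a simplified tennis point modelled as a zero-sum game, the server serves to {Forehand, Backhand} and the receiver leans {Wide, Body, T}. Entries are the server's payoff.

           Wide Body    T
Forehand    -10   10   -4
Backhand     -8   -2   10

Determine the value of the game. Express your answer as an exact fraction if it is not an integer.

-8

Row minima: Forehand → -10, Backhand → -8; maximin = -8.
Column maxima: Wide → -8, Body → 10, T → 10; minimax = -8.
Since maximin = minimax = -8, there is a saddle point and the value is -8.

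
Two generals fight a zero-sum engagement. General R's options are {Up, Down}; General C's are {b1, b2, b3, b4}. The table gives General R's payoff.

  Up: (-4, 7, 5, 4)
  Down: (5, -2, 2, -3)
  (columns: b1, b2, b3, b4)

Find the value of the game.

1/2

Row minima: Up → -4, Down → -3; maximin = -3.
Column maxima: b1 → 5, b2 → 7, b3 → 5, b4 → 4; minimax = 4.
-3 ≠ 4, so there is no saddle point; optimal play is mixed.
b2 is strictly dominated by b4 (it gives General R strictly more in every row), so General C never plays it.
b3 is strictly dominated by b4 (it gives General R strictly more in every row), so General C never plays it.
On the remaining 2×2 (Up, Down vs b1, b4):
Let General R play Up with probability p. Expected payoff against b1: (-4)p + 5(1−p) = −9p + 5; against b4: 4p + (-3)(1−p) = 7p − 3.
Setting these equal: −9p + 5 = 7p − 3 ⇒ −16p = -8 ⇒ p = 1/2, and the value is (-9)·(1/2) + 5 = 1/2.
For General C: with q = P(b1), equating Up's and Down's payoffs gives −8q + 4 = 8q − 3 ⇒ q = 7/16.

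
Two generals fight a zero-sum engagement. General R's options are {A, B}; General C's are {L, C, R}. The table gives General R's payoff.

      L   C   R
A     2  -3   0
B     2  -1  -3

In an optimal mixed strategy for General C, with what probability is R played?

2/5

Row minima: A → -3, B → -3; maximin = -3.
Column maxima: L → 2, C → -1, R → 0; minimax = -1.
-3 ≠ -1, so there is no saddle point; optimal play is mixed.
L is strictly dominated by C (it gives General R strictly more in every row), so General C never plays it.
On the remaining 2×2 (A, B vs C, R):
Let General R play A with probability p. Expected payoff against C: (-3)p + (-1)(1−p) = −2p − 1; against R: 0p + (-3)(1−p) = 3p − 3.
Setting these equal: −2p − 1 = 3p − 3 ⇒ −5p = -2 ⇒ p = 2/5, and the value is (-2)·(2/5) − 1 = -9/5.
For General C: with q = P(C), equating A's and B's payoffs gives −3q = 2q − 3 ⇒ q = 3/5.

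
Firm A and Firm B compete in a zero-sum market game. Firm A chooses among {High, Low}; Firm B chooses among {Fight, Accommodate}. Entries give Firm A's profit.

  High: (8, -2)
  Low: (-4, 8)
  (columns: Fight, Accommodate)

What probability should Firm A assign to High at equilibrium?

6/11

Row minima: High → -2, Low → -4; maximin = -2.
Column maxima: Fight → 8, Accommodate → 8; minimax = 8.
-2 ≠ 8, so there is no saddle point; optimal play is mixed.
Let Firm A play High with probability p. Expected payoff against Fight: 8p + (-4)(1−p) = 12p − 4; against Accommodate: (-2)p + 8(1−p) = −10p + 8.
Setting these equal: 12p − 4 = −10p + 8 ⇒ 22p = 12 ⇒ p = 6/11, and the value is (12)·(6/11) − 4 = 28/11.
For Firm B: with q = P(Fight), equating High's and Low's payoffs gives 10q − 2 = −12q + 8 ⇒ q = 5/11.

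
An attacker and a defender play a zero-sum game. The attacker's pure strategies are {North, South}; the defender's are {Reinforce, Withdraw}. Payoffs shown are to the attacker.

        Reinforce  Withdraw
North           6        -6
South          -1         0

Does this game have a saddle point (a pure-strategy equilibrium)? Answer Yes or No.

No

Row minima: North → -6, South → -1; maximin = -1.
Column maxima: Reinforce → 6, Withdraw → 0; minimax = 0.
-1 ≠ 0, so no pure-strategy equilibrium exists.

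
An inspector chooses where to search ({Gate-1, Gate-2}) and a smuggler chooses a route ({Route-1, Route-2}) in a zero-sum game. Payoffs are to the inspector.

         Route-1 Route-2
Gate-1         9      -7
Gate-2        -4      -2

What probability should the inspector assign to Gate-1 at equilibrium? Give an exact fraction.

1/9

Row minima: Gate-1 → -7, Gate-2 → -4; maximin = -4.
Column maxima: Route-1 → 9, Route-2 → -2; minimax = -2.
-4 ≠ -2, so there is no saddle point; optimal play is mixed.
Let the inspector play Gate-1 with probability p. Expected payoff against Route-1: 9p + (-4)(1−p) = 13p − 4; against Route-2: (-7)p + (-2)(1−p) = −5p − 2.
Setting these equal: 13p − 4 = −5p − 2 ⇒ 18p = 2 ⇒ p = 1/9, and the value is (13)·(1/9) − 4 = -23/9.
For the smuggler: with q = P(Route-1), equating Gate-1's and Gate-2's payoffs gives 16q − 7 = −2q − 2 ⇒ q = 5/18.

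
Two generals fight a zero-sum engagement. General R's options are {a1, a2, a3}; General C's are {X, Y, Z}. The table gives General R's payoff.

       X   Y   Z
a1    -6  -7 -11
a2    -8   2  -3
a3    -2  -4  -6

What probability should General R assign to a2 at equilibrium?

Row minima: a1 → -11, a2 → -8, a3 → -6; maximin = -6.
Column maxima: X → -2, Y → 2, Z → -3; minimax = -3.
-6 ≠ -3, so there is no saddle point; optimal play is mixed.
a1 is strictly dominated by a3, so General R never plays it.
Y is strictly dominated by Z (it gives General R strictly more in every row), so General C never plays it.
On the remaining 2×2 (a2, a3 vs X, Z):
Let General R play a2 with probability p. Expected payoff against X: (-8)p + (-2)(1−p) = −6p − 2; against Z: (-3)p + (-6)(1−p) = 3p − 6.
Setting these equal: −6p − 2 = 3p − 6 ⇒ −9p = -4 ⇒ p = 4/9, and the value is (-6)·(4/9) − 2 = -14/3.
For General C: with q = P(X), equating a2's and a3's payoffs gives −5q − 3 = 4q − 6 ⇒ q = 1/3.

4/9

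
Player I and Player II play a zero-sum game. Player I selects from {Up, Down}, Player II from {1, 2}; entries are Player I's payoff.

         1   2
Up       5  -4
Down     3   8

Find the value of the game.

Row minima: Up → -4, Down → 3; maximin = 3.
Column maxima: 1 → 5, 2 → 8; minimax = 5.
3 ≠ 5, so there is no saddle point; optimal play is mixed.
Let Player I play Up with probability p. Expected payoff against 1: 5p + 3(1−p) = 2p + 3; against 2: (-4)p + 8(1−p) = −12p + 8.
Setting these equal: 2p + 3 = −12p + 8 ⇒ 14p = 5 ⇒ p = 5/14, and the value is (2)·(5/14) + 3 = 26/7.
For Player II: with q = P(1), equating Up's and Down's payoffs gives 9q − 4 = −5q + 8 ⇒ q = 6/7.

26/7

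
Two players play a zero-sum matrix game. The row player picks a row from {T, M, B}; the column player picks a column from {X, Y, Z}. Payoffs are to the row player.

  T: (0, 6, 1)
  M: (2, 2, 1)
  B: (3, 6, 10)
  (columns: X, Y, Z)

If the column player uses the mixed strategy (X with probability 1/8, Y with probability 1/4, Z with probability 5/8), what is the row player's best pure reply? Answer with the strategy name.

Expected payoff of T: (1/8)·0 + (1/4)·6 + (5/8)·1 = 17/8.
Expected payoff of M: (1/8)·2 + (1/4)·2 + (5/8)·1 = 11/8.
Expected payoff of B: (1/8)·3 + (1/4)·6 + (5/8)·10 = 65/8.
The largest is 65/8, so the row player's best response is B.

B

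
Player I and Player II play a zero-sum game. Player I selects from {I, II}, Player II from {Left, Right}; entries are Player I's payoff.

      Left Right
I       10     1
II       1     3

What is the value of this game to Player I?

Row minima: I → 1, II → 1; maximin = 1.
Column maxima: Left → 10, Right → 3; minimax = 3.
1 ≠ 3, so there is no saddle point; optimal play is mixed.
Let Player I play I with probability p. Expected payoff against Left: 10p + 1(1−p) = 9p + 1; against Right: 1p + 3(1−p) = −2p + 3.
Setting these equal: 9p + 1 = −2p + 3 ⇒ 11p = 2 ⇒ p = 2/11, and the value is (9)·(2/11) + 1 = 29/11.
For Player II: with q = P(Left), equating I's and II's payoffs gives 9q + 1 = −2q + 3 ⇒ q = 2/11.

29/11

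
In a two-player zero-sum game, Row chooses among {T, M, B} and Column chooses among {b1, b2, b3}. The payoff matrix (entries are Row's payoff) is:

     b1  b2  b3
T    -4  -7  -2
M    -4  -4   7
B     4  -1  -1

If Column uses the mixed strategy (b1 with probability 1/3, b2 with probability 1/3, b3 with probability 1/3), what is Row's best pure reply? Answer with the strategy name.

B

Expected payoff of T: (1/3)·(-4) + (1/3)·(-7) + (1/3)·(-2) = -13/3.
Expected payoff of M: (1/3)·(-4) + (1/3)·(-4) + (1/3)·7 = -1/3.
Expected payoff of B: (1/3)·4 + (1/3)·(-1) + (1/3)·(-1) = 2/3.
The largest is 2/3, so Row's best response is B.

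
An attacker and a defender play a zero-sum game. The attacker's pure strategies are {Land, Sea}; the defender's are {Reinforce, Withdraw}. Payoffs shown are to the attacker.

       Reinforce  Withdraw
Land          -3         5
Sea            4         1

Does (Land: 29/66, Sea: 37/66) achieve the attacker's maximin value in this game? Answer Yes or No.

No

Against Reinforce this mix gives (29/66)·(-3) + (37/66)·4 = 61/66.
Against Withdraw this mix gives (29/66)·5 + (37/66)·1 = 91/33.
The defender will play Reinforce, holding the attacker to 61/66. Shifting weight toward the row that does better against Reinforce would raise this floor (the equalizing mix achieves 23/11 against both Reinforce and Withdraw), so the proposed strategy is not optimal.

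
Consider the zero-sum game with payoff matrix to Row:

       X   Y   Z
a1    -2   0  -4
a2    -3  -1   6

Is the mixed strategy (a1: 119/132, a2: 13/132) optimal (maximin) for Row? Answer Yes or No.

Against X this mix gives (119/132)·(-2) + (13/132)·(-3) = -277/132.
Against Y this mix gives (119/132)·0 + (13/132)·(-1) = -13/132.
Against Z this mix gives (119/132)·(-4) + (13/132)·6 = -199/66.
Column will play Z, holding Row to -199/66. Shifting weight toward the row that does better against Z would raise this floor (the equalizing mix achieves -24/11 against both Z and X), so the proposed strategy is not optimal.

No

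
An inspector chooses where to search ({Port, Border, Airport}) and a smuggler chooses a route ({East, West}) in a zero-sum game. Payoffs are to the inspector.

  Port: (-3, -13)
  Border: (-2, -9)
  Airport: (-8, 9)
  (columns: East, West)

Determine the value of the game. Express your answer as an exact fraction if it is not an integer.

-15/4

Row minima: Port → -13, Border → -9, Airport → -8; maximin = -8.
Column maxima: East → -2, West → 9; minimax = -2.
-8 ≠ -2, so there is no saddle point; optimal play is mixed.
Port is strictly dominated by Border, so the inspector never plays it.
On the remaining 2×2 (Border, Airport vs East, West):
Let the inspector play Border with probability p. Expected payoff against East: (-2)p + (-8)(1−p) = 6p − 8; against West: (-9)p + 9(1−p) = −18p + 9.
Setting these equal: 6p − 8 = −18p + 9 ⇒ 24p = 17 ⇒ p = 17/24, and the value is (6)·(17/24) − 8 = -15/4.
For the smuggler: with q = P(East), equating Border's and Airport's payoffs gives 7q − 9 = −17q + 9 ⇒ q = 3/4.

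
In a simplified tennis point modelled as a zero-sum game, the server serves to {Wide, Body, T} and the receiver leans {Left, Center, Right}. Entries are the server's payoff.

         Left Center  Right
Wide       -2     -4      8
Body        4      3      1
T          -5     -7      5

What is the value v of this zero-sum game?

2

Row minima: Wide → -4, Body → 1, T → -7; maximin = 1.
Column maxima: Left → 4, Center → 3, Right → 8; minimax = 3.
1 ≠ 3, so there is no saddle point; optimal play is mixed.
T is strictly dominated by Wide, so the server never plays it.
Left is strictly dominated by Center (it gives the server strictly more in every row), so the receiver never plays it.
On the remaining 2×2 (Wide, Body vs Center, Right):
Let the server play Wide with probability p. Expected payoff against Center: (-4)p + 3(1−p) = −7p + 3; against Right: 8p + 1(1−p) = 7p + 1.
Setting these equal: −7p + 3 = 7p + 1 ⇒ −14p = -2 ⇒ p = 1/7, and the value is (-7)·(1/7) + 3 = 2.
For the receiver: with q = P(Center), equating Wide's and Body's payoffs gives −12q + 8 = 2q + 1 ⇒ q = 1/2.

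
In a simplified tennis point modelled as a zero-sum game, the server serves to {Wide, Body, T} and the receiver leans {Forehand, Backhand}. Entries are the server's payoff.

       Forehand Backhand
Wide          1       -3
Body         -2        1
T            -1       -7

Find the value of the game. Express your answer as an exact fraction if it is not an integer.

-5/7

Row minima: Wide → -3, Body → -2, T → -7; maximin = -2.
Column maxima: Forehand → 1, Backhand → 1; minimax = 1.
-2 ≠ 1, so there is no saddle point; optimal play is mixed.
T is strictly dominated by Wide, so the server never plays it.
On the remaining 2×2 (Wide, Body vs Forehand, Backhand):
Let the server play Wide with probability p. Expected payoff against Forehand: 1p + (-2)(1−p) = 3p − 2; against Backhand: (-3)p + 1(1−p) = −4p + 1.
Setting these equal: 3p − 2 = −4p + 1 ⇒ 7p = 3 ⇒ p = 3/7, and the value is (3)·(3/7) − 2 = -5/7.
For the receiver: with q = P(Forehand), equating Wide's and Body's payoffs gives 4q − 3 = −3q + 1 ⇒ q = 4/7.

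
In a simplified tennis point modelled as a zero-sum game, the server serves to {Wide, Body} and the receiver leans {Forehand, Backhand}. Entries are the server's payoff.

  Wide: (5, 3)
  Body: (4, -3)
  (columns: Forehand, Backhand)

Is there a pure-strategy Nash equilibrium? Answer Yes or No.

Row minima: Wide → 3, Body → -3; maximin = 3.
Column maxima: Forehand → 5, Backhand → 3; minimax = 3.
maximin = minimax = 3, so a saddle point exists.

Yes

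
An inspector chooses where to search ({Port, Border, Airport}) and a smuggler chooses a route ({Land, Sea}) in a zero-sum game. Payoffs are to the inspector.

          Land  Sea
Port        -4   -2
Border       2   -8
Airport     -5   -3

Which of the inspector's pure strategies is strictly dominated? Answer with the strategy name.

Airport

Port gives a strictly higher payoff than Airport against every column: -4 > -5, -2 > -3.
So Airport is strictly dominated and the inspector never plays it.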